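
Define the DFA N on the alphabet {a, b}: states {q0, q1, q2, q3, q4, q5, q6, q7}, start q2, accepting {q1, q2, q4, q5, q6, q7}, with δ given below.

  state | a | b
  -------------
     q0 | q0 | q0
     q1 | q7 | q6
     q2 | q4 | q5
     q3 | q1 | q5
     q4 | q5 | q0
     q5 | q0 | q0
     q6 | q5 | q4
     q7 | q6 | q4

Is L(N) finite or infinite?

The useful states (reachable from q2 and able to reach an accepting state) are {q2, q4, q5}.
Restricted to these states the transition graph has no cycle, so every accepting path has bounded length and L is finite.

finite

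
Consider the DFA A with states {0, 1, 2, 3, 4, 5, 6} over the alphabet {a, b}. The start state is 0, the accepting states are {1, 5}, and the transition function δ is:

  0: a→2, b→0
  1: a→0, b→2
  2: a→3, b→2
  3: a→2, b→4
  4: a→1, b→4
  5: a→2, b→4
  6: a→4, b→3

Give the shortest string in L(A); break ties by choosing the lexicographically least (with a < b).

A breadth-first search from 0 reaches an accepting state first via the path 0 → 2 → 3 → 4 → 1 on input aaba.
No string of length < 4 is accepted (BFS exhausts all shorter strings without reaching an accepting state), and aaba is the lexicographically least accepting string of length 4.

aaba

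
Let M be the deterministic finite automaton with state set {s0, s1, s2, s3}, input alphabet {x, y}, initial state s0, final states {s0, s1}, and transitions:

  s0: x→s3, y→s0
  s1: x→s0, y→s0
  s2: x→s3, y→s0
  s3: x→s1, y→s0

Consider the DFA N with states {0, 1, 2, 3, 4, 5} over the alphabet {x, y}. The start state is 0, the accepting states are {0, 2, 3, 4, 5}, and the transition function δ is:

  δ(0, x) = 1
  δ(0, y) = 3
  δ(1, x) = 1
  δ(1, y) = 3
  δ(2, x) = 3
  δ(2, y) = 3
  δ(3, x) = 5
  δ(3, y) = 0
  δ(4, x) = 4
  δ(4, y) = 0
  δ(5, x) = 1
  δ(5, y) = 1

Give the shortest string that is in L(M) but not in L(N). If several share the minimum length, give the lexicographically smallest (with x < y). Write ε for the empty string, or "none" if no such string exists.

xx

The string xx is accepted by M but not by N.
No shorter string lies in the difference, and xx is the lexicographically first length-2 string in L(M) \ L(N).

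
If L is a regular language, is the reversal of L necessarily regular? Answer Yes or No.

Reverse every transition of an NFA for L, make the old start state the unique accepting state, and add a fresh start state with ε-moves to the old accepting states; this NFA accepts Lᴿ.
So the regular languages are closed under reversal.

Yes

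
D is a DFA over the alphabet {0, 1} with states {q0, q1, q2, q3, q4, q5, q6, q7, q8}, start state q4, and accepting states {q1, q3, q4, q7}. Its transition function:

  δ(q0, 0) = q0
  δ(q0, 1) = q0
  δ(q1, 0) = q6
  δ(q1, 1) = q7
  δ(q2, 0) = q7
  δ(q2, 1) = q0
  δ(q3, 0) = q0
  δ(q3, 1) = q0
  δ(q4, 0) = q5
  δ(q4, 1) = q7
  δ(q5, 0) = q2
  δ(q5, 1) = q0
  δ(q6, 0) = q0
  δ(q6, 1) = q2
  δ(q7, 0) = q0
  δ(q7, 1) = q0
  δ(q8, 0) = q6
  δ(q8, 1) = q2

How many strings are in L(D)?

The useful subgraph on states {q2, q4, q5, q7} is acyclic, so L(D) is finite; the longest accepting path visits 4 useful states, giving maximum string length 3.
Counting accepting paths from q4 by length: 1 of length 0, 1 of length 1, 1 of length 3. Total 3.

3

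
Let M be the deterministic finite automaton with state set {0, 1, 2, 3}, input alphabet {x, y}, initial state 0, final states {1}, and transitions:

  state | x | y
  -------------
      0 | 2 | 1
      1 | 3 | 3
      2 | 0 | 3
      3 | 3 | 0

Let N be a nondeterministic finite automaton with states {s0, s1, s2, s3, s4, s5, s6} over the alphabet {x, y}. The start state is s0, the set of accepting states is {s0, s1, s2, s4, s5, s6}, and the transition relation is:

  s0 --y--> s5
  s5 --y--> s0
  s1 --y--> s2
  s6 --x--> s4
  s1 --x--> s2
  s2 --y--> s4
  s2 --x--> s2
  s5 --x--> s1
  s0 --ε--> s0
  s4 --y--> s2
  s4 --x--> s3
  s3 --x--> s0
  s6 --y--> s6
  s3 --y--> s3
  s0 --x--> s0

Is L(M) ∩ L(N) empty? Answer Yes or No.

No

The string y is accepted by both M and N.
Hence L(M) ∩ L(N) ≠ ∅.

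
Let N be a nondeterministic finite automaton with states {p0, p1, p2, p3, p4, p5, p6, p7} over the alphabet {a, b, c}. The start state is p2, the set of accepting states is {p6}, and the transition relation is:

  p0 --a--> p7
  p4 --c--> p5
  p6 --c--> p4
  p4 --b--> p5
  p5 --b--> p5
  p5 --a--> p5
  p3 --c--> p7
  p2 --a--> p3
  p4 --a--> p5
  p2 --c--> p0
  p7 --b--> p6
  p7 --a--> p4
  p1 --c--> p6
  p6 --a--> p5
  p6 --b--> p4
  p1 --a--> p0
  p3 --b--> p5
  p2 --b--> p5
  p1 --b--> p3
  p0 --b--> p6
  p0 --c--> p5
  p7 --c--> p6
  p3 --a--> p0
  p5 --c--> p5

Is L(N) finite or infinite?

The useful states (reachable from p2 and able to reach an accepting state) are {p0, p2, p3, p6, p7}.
Restricted to these states the transition graph has no cycle, so every accepting path has bounded length and L is finite.

finite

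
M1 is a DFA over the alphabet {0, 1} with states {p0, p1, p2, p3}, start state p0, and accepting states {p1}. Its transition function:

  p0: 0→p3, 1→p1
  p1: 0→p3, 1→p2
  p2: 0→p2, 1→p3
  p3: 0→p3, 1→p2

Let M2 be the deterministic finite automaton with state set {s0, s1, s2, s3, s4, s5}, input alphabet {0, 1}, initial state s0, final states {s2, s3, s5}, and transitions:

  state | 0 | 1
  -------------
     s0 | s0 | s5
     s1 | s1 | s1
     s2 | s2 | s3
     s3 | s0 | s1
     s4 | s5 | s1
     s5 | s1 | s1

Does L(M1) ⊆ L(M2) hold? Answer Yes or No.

Yes

Exploring the product automaton M1 × M2 from the start pair (p0, s0), following both machines on each input symbol, reaches 6 state pairs: (p0, s0), (p3, s0), (p1, s5), (p2, s5), (p3, s1), (p2, s1).
M1 accepts in {p1} and M2 accepts in {s2, s3, s5}. The reachable pairs whose M1-component is accepting are (p1, s5); in each of them the M2-component is accepting too, so the product for L(M1) \ L(M2) (M1-component accepting, M2-component rejecting) has no reachable accepting pair and the difference is empty.
Hence every string in L(M1) is also in L(M2).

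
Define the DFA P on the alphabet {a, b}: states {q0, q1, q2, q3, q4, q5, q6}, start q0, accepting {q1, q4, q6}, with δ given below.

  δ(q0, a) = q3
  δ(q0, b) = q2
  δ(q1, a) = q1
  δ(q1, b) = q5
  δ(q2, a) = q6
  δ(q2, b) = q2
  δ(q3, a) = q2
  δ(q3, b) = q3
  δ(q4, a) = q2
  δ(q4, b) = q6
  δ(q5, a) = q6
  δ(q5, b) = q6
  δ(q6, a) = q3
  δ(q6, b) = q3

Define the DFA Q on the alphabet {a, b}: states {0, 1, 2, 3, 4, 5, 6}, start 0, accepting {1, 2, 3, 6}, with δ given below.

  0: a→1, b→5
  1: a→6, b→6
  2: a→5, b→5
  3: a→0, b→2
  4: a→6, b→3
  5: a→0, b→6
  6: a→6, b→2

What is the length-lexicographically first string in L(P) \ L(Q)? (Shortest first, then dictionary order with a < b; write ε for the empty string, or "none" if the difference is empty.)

The string ba is accepted by P but not by Q.
No shorter string lies in the difference, and ba is the lexicographically first length-2 string in L(P) \ L(Q).

ba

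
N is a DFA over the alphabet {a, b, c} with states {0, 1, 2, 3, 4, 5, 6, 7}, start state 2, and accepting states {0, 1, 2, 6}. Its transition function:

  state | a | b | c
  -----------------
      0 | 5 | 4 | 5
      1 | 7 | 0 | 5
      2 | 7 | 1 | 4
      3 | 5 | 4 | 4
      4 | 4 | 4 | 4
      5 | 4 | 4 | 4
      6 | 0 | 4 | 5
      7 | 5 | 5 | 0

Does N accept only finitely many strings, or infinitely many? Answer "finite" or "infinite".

finite

The useful states (reachable from 2 and able to reach an accepting state) are {0, 1, 2, 7}.
Restricted to these states the transition graph has no cycle, so every accepting path has bounded length and L is finite.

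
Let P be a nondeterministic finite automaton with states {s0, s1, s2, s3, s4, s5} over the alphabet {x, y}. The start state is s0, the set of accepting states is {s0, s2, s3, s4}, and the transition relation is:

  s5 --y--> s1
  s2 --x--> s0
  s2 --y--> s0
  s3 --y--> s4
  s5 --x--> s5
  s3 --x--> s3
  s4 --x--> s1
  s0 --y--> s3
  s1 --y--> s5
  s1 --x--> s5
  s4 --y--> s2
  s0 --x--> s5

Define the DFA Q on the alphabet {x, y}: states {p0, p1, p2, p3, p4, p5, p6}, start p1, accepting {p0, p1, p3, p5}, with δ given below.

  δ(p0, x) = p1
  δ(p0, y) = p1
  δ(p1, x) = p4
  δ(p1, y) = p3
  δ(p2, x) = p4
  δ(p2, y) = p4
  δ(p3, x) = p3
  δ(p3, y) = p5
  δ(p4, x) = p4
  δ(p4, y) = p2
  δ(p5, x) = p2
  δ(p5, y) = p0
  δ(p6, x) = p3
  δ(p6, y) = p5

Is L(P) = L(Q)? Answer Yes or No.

Exploring the product automaton P × Q from the start pair (s0, p1), following both machines on each input symbol, reaches 6 state pairs: (s0, p1), (s5, p4), (s3, p3), (s1, p2), (s4, p5), (s2, p0).
P accepts in {s0, s2, s3, s4} and Q accepts in {p0, p1, p3, p5}. In every reachable pair the two components are either both accepting — (s0, p1), (s3, p3), (s4, p5), (s2, p0) — or both non-accepting, so no string is accepted by exactly one of the machines: L(P) \ L(Q) and L(Q) \ L(P) are both empty.
Hence every string is accepted by P iff it is accepted by Q, and the two languages coincide.

Yes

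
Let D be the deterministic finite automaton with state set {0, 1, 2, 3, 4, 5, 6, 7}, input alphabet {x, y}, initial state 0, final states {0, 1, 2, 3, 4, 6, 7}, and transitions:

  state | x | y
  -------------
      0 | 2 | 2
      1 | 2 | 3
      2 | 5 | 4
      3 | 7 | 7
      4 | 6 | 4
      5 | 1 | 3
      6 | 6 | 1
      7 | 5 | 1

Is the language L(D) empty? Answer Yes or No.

No

The empty string ε is accepted: the run 0 ends in the accepting state 0.
Since at least one string is accepted, L(D) is not empty.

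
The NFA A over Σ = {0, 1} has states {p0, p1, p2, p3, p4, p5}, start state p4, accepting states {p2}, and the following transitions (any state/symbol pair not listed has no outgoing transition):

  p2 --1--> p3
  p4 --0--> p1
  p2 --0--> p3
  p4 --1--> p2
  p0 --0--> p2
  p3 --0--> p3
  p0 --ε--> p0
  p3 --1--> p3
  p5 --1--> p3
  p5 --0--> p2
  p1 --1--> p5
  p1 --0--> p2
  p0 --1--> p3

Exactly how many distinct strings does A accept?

The useful subgraph on states {p1, p2, p4, p5} is acyclic, so L(A) is finite; the longest accepting path visits 4 useful states, giving maximum string length 3.
Counting accepting paths from p4 by length: 1 of length 1, 1 of length 2, 1 of length 3. Total 3.

3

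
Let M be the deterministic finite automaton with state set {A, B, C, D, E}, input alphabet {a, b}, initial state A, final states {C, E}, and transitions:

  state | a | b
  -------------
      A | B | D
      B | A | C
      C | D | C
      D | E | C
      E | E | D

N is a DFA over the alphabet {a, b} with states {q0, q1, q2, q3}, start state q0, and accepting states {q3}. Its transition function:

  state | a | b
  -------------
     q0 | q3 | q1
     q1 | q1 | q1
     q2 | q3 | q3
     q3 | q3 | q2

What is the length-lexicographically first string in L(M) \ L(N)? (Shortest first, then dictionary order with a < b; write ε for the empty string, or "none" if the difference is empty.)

ab

The string ab is accepted by M but not by N.
No shorter string lies in the difference, and ab is the lexicographically first length-2 string in L(M) \ L(N).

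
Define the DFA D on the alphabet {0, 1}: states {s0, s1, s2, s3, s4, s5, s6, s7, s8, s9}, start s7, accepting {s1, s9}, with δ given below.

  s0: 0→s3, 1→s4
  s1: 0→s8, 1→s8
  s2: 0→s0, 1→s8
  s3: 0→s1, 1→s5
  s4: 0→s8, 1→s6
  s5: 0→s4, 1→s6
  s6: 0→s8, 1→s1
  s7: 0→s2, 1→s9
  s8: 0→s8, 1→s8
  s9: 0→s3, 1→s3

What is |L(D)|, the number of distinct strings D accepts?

The useful subgraph on states {s0, s1, s2, s3, s4, s5, s6, s7, s9} is acyclic, so L(D) is finite; the longest accepting path visits 8 useful states, giving maximum string length 7.
Counting accepting paths from s7 by length: 1 of length 1, 2 of length 3, 1 of length 4, 3 of length 5, 3 of length 6, 1 of length 7. Total 11.

11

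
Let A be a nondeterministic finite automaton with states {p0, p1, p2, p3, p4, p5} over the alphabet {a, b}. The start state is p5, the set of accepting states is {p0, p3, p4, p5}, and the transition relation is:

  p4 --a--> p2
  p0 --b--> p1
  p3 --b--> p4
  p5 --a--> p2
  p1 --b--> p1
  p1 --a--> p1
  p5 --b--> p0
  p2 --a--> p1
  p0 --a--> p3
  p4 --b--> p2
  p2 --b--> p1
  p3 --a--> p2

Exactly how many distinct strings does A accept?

The useful subgraph on states {p0, p3, p4, p5} is acyclic, so L(A) is finite; the longest accepting path visits 4 useful states, giving maximum string length 3.
Counting accepting paths from p5 by length: 1 of length 0, 1 of length 1, 1 of length 2, 1 of length 3. Total 4.

4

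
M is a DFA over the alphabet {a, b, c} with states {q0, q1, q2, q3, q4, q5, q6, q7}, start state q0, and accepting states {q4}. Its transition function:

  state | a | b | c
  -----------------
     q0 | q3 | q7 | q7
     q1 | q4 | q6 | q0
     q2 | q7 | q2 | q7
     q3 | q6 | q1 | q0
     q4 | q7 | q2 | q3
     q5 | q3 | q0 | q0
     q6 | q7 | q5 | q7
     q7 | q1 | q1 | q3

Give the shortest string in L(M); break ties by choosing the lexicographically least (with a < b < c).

aba

A breadth-first search from q0 reaches an accepting state first via the path q0 → q3 → q1 → q4 on input aba.
No string of length < 3 is accepted (BFS exhausts all shorter strings without reaching an accepting state), and aba is the lexicographically least accepting string of length 3.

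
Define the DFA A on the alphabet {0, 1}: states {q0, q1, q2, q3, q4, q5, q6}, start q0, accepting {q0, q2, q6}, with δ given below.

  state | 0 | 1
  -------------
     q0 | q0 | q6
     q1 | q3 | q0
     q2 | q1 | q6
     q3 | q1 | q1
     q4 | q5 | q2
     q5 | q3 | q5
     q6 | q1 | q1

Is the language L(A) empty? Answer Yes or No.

The empty string ε is accepted: the run q0 ends in the accepting state q0.
Since at least one string is accepted, L(A) is not empty.

No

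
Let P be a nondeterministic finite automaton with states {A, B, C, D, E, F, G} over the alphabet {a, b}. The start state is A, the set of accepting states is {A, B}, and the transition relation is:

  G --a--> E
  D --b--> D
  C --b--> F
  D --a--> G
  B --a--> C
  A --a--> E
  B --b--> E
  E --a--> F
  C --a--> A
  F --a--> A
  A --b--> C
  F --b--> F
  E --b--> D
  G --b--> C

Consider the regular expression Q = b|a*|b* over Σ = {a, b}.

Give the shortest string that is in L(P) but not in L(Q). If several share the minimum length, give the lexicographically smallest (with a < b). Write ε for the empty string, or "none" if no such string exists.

ba

The string ba is accepted by P but not by Q.
No shorter string lies in the difference, and ba is the lexicographically first length-2 string in L(P) \ L(Q).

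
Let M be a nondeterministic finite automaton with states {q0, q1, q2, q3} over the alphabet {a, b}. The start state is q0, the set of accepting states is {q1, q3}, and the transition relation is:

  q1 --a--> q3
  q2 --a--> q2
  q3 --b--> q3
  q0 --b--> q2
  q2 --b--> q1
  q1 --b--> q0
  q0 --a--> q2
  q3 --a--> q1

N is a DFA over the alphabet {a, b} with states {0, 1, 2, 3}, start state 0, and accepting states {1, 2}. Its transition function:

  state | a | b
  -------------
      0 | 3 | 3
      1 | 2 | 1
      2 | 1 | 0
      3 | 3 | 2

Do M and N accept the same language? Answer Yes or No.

Exploring the product automaton M × N from the start pair (q0, 0), following both machines on each input symbol, reaches 4 state pairs: (q0, 0), (q2, 3), (q1, 2), (q3, 1).
M accepts in {q1, q3} and N accepts in {1, 2}. In every reachable pair the two components are either both accepting — (q1, 2), (q3, 1) — or both non-accepting, so no string is accepted by exactly one of the machines: L(M) \ L(N) and L(N) \ L(M) are both empty.
Hence every string is accepted by M iff it is accepted by N, and the two languages coincide.

Yes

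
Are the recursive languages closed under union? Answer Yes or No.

Yes

Run a decider for L₁ and then a decider for L₂ on the input and accept if either accepts; both sub-runs halt, so this is again a decider.
So the recursive languages are closed under union.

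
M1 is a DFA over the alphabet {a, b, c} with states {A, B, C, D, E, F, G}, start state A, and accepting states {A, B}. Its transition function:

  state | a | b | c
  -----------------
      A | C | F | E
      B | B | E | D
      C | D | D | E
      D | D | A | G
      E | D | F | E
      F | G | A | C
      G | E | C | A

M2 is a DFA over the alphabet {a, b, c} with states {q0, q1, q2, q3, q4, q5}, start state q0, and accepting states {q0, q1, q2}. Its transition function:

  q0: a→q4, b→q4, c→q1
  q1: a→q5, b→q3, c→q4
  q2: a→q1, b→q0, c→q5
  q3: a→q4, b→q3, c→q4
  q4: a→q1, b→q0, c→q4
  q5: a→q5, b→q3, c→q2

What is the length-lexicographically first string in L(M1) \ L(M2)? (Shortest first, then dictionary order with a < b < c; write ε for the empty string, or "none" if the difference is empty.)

aab

The string aab is accepted by M1 but not by M2.
No shorter string lies in the difference, and aab is the lexicographically first length-3 string in L(M1) \ L(M2).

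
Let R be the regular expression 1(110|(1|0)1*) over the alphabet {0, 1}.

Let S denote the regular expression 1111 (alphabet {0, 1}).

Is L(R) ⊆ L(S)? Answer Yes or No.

No

The string 10 is in L(R) but not in L(S).
So L(R) ⊄ L(S).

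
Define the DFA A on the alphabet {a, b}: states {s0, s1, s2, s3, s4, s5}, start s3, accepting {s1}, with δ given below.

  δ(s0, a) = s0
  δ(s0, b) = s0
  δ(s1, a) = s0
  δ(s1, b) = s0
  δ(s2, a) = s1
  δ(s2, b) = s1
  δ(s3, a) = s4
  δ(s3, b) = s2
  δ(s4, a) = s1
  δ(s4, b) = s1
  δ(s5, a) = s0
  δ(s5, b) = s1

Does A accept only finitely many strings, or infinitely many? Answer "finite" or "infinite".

finite

The useful states (reachable from s3 and able to reach an accepting state) are {s1, s2, s3, s4}.
Restricted to these states the transition graph has no cycle, so every accepting path has bounded length and L is finite.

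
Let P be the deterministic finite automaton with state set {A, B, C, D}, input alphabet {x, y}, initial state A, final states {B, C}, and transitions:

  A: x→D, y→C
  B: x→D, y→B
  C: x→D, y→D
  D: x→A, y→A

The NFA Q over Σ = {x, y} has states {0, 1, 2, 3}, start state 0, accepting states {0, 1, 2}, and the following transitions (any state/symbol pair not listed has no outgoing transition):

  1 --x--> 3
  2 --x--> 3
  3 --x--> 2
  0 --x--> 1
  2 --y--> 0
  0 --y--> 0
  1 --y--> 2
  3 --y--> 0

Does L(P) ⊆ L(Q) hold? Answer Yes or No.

Yes

Exploring the product automaton P × Q from the start pair (A, 0), following both machines on each input symbol, reaches 10 state pairs: (A, 0), (D, 1), (C, 0), (A, 3), (A, 2), (D, 0), (D, 2), (D, 3), (A, 1), (C, 2).
P accepts in {B, C} and Q accepts in {0, 1, 2}. The reachable pairs whose P-component is accepting are (C, 0), (C, 2); in each of them the Q-component is accepting too, so the product for L(P) \ L(Q) (P-component accepting, Q-component rejecting) has no reachable accepting pair and the difference is empty.
Hence every string in L(P) is also in L(Q).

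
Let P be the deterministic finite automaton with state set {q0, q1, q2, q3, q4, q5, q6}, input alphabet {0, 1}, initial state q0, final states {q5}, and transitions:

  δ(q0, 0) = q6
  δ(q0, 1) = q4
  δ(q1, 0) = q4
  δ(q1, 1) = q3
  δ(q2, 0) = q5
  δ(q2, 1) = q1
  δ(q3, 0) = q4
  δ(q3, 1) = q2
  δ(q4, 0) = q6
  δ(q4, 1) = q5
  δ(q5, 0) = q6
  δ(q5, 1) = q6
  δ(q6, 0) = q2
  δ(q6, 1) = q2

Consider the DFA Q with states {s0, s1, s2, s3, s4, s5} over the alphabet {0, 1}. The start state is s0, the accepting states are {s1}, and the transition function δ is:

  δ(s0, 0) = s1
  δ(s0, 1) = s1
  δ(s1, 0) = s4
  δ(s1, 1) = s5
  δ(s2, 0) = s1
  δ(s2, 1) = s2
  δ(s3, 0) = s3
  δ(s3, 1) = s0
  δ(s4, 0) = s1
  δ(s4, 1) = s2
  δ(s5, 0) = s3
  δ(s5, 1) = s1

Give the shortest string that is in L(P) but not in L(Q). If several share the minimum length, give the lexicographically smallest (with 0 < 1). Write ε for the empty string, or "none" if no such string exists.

The string 11 is accepted by P but not by Q.
No shorter string lies in the difference, and 11 is the lexicographically first length-2 string in L(P) \ L(Q).

11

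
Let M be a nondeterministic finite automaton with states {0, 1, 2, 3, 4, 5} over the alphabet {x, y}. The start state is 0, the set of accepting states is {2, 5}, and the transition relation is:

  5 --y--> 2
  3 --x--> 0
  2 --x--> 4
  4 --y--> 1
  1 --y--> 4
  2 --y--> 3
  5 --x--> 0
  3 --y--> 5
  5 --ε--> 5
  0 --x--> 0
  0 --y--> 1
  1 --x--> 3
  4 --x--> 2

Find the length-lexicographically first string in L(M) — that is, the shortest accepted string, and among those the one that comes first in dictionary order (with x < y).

A breadth-first search from 0 reaches an accepting state first via the path 0 → 1 → 3 → 5 on input yxy.
No string of length < 3 is accepted (BFS exhausts all shorter strings without reaching an accepting state), and yxy is the lexicographically least accepting string of length 3.

yxy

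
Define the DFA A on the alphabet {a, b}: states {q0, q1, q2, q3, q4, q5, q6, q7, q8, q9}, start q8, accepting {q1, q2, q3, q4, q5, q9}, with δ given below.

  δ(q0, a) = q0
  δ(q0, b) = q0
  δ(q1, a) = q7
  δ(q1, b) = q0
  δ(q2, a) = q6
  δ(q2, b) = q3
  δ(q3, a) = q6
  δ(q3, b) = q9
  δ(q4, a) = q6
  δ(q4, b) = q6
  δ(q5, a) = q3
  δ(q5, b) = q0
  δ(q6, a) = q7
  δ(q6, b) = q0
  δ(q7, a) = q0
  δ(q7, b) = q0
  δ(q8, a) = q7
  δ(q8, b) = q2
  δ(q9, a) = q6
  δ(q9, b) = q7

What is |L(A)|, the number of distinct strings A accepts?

3

The useful subgraph on states {q2, q3, q8, q9} is acyclic, so L(A) is finite; the longest accepting path visits 4 useful states, giving maximum string length 3.
Counting accepting paths from q8 by length: 1 of length 1, 1 of length 2, 1 of length 3. Total 3.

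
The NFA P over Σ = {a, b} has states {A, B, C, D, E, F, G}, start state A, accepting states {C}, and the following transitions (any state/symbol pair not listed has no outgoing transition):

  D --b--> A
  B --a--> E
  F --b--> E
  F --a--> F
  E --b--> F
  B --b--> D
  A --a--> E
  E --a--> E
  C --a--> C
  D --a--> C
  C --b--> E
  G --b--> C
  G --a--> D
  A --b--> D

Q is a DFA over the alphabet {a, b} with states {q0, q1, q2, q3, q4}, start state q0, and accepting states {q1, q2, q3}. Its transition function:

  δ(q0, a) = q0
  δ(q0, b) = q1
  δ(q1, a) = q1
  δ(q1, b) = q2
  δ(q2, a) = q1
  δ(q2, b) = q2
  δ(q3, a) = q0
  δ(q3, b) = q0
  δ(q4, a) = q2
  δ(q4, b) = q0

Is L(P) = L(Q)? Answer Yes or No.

The string b is accepted by Q but rejected by P.
So L(P) ≠ L(Q).

No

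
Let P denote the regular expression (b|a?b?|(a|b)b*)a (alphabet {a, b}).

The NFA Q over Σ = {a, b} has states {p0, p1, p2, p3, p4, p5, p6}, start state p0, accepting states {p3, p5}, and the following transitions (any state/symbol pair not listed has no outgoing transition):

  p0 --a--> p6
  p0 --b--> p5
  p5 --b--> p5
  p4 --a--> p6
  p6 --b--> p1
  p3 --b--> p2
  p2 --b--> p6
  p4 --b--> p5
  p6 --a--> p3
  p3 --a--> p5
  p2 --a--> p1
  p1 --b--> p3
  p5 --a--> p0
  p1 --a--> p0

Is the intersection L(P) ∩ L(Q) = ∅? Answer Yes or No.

The string aa is accepted by both P and Q.
Hence L(P) ∩ L(Q) ≠ ∅.

No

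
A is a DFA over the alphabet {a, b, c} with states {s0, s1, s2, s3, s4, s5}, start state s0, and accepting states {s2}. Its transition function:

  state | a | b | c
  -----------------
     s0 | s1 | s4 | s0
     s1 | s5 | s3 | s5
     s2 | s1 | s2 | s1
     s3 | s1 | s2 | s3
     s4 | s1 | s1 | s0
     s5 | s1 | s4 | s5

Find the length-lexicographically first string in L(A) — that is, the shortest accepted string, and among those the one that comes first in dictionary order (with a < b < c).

abb

A breadth-first search from s0 reaches an accepting state first via the path s0 → s1 → s3 → s2 on input abb.
No string of length < 3 is accepted (BFS exhausts all shorter strings without reaching an accepting state), and abb is the lexicographically least accepting string of length 3.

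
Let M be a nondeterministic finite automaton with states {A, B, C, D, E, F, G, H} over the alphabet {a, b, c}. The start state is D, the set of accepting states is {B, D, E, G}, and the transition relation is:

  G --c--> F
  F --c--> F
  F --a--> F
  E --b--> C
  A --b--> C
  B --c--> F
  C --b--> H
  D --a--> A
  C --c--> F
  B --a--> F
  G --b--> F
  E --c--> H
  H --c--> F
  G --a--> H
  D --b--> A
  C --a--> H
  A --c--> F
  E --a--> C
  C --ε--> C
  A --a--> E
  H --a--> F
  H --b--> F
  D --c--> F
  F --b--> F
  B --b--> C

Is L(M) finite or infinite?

The useful states (reachable from D and able to reach an accepting state) are {A, D, E}.
Restricted to these states the transition graph has no cycle, so every accepting path has bounded length and L is finite.

finite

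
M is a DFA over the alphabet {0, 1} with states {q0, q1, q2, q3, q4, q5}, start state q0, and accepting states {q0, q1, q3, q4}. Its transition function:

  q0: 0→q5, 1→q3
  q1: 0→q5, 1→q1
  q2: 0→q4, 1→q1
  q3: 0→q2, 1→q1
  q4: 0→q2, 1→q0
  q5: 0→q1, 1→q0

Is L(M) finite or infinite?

State q1 is reachable from the start and can reach an accepting state, and it lies on the cycle q1 → q1.
Traversing that cycle any number of times yields accepted strings of unbounded length, so the language is infinite.

infinite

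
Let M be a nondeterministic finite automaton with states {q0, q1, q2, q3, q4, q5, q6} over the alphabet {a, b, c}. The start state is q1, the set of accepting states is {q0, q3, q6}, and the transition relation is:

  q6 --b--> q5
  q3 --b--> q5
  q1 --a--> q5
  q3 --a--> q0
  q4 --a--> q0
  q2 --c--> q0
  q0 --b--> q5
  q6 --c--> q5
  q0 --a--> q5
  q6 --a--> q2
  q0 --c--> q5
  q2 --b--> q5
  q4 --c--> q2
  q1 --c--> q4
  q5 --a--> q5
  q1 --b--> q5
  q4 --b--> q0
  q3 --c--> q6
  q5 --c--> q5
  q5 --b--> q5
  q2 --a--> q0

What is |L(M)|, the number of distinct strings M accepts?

The useful subgraph on states {q0, q1, q2, q4} is acyclic, so L(M) is finite; the longest accepting path visits 4 useful states, giving maximum string length 3.
Counting accepting paths from q1 by length: 2 of length 2, 2 of length 3. Total 4.

4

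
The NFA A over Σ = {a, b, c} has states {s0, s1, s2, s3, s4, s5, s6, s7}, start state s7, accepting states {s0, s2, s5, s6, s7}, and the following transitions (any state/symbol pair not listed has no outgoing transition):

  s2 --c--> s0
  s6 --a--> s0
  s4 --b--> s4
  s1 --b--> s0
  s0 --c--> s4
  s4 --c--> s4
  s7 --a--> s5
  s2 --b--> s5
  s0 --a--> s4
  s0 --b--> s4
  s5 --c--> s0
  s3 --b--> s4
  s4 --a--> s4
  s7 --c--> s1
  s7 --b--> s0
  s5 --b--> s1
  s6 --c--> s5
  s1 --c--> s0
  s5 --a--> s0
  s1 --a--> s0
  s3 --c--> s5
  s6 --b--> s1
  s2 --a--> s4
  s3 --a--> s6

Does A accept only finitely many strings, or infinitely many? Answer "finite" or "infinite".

The useful states (reachable from s7 and able to reach an accepting state) are {s0, s1, s5, s7}.
Restricted to these states the transition graph has no cycle, so every accepting path has bounded length and L is finite.

finite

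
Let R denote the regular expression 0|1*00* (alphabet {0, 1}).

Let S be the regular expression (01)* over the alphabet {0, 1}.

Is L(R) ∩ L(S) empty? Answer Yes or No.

Converting the expression R to a DFA (subset construction, then merging equivalent states) gives the minimal DFA with states {r0, r1, r2}, start state r0, accepting states {r1} and transitions r0: 0→r1, 1→r0; r1: 0→r1, 1→r2; r2: 0→r2, 1→r2.
Converting the expression S to a DFA (subset construction, then merging equivalent states) gives the minimal DFA with states {s0, s1, s2}, start state s0, accepting states {s0} and transitions s0: 0→s1, 1→s2; s1: 0→s2, 1→s0; s2: 0→s2, 1→s2.
Exploring the product automaton R × S from the start pair (r0, s0), following both machines on each input symbol, reaches 7 state pairs: (r0, s0), (r1, s1), (r0, s2), (r1, s2), (r2, s0), (r2, s2), (r2, s1).
R accepts in {r1} and S accepts in {s0}; no reachable pair has both components accepting, so no string drives both machines to acceptance simultaneously and L(R) ∩ L(S) = ∅.
So no string is accepted by both, and the intersection is empty.

Yes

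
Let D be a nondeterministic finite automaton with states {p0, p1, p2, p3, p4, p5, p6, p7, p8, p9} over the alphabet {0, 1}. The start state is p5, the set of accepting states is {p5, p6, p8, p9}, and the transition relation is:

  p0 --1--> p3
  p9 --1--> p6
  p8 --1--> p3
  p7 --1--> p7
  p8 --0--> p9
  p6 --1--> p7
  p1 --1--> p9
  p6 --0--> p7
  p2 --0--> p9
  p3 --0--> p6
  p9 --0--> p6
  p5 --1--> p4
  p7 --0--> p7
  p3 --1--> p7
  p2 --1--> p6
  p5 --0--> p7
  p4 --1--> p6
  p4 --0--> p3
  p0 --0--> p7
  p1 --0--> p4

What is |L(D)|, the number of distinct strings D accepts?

3

The useful subgraph on states {p3, p4, p5, p6} is acyclic, so L(D) is finite; the longest accepting path visits 4 useful states, giving maximum string length 3.
Counting accepting paths from p5 by length: 1 of length 0, 1 of length 2, 1 of length 3. Total 3.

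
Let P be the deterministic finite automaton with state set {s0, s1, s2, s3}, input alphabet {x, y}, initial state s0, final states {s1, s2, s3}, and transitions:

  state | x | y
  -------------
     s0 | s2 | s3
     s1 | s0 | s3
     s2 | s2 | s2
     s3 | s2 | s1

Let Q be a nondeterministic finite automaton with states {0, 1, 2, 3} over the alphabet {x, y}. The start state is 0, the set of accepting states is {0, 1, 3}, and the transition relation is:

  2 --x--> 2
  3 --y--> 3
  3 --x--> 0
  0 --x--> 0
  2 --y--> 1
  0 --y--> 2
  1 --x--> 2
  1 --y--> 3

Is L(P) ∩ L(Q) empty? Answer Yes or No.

The string x is accepted by both P and Q.
Hence L(P) ∩ L(Q) ≠ ∅.

No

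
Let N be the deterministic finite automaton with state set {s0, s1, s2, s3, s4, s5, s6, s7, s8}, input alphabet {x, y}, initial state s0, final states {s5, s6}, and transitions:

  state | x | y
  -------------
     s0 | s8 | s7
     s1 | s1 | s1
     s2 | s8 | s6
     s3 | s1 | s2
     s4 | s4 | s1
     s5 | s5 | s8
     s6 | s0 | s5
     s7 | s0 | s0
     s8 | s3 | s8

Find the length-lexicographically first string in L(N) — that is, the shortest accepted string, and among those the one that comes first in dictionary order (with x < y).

xxyy

A breadth-first search from s0 reaches an accepting state first via the path s0 → s8 → s3 → s2 → s6 on input xxyy.
No string of length < 4 is accepted (BFS exhausts all shorter strings without reaching an accepting state), and xxyy is the lexicographically least accepting string of length 4.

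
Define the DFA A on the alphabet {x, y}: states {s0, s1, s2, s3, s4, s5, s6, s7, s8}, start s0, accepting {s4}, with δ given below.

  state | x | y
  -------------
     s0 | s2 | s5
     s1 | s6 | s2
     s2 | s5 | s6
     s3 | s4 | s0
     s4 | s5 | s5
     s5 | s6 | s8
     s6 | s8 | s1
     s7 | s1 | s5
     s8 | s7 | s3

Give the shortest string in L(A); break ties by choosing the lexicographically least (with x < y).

yyyx

A breadth-first search from s0 reaches an accepting state first via the path s0 → s5 → s8 → s3 → s4 on input yyyx.
No string of length < 4 is accepted (BFS exhausts all shorter strings without reaching an accepting state), and yyyx is the lexicographically least accepting string of length 4.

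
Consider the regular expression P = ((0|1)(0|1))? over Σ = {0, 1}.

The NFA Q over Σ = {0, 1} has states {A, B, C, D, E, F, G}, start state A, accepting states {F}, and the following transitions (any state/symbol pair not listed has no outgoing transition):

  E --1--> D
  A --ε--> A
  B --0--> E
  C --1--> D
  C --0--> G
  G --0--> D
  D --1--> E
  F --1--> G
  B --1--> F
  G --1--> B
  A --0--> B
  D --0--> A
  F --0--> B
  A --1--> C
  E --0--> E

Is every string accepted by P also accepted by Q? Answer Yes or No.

The empty string ε is in L(P) but not in L(Q).
So L(P) ⊄ L(Q).

No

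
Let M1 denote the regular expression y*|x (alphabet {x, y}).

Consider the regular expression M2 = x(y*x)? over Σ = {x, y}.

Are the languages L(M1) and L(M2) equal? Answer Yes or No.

No

The empty string ε is accepted by M1 but rejected by M2.
So L(M1) ≠ L(M2).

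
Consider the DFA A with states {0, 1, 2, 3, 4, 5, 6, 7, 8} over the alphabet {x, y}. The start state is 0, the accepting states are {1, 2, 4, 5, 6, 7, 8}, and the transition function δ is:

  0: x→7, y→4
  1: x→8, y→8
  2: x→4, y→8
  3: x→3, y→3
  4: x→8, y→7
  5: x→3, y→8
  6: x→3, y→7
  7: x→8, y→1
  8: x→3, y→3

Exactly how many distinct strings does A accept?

The useful subgraph on states {0, 1, 4, 7, 8} is acyclic, so L(A) is finite; the longest accepting path visits 5 useful states, giving maximum string length 4.
Counting accepting paths from 0 by length: 2 of length 1, 4 of length 2, 4 of length 3, 2 of length 4. Total 12.

12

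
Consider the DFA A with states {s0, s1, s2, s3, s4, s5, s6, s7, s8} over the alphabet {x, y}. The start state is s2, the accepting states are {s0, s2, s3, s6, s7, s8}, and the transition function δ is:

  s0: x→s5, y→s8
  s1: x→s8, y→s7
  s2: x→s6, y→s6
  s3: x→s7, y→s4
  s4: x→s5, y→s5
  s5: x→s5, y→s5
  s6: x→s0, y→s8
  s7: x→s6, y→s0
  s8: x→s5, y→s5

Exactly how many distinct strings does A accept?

9

The useful subgraph on states {s0, s2, s6, s8} is acyclic, so L(A) is finite; the longest accepting path visits 4 useful states, giving maximum string length 3.
Counting accepting paths from s2 by length: 1 of length 0, 2 of length 1, 4 of length 2, 2 of length 3. Total 9.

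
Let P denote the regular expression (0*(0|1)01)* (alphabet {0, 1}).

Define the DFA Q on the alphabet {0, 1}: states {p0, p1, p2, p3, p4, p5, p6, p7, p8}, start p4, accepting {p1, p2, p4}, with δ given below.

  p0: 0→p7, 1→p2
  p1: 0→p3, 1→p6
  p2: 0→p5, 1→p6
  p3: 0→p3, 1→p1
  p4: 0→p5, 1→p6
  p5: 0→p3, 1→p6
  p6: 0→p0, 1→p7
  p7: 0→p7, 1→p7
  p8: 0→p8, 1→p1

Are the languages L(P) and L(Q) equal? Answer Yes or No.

Converting the expression P to a DFA (subset construction, then merging equivalent states) gives the minimal DFA with states {r0, r1, r2, r3, r4, r5, r6}, start state r0, accepting states {r0, r6} and transitions r0: 0→r1, 1→r2; r1: 0→r3, 1→r2; r2: 0→r4, 1→r5; r3: 0→r3, 1→r6; r4: 0→r5, 1→r0; r5: 0→r5, 1→r5; r6: 0→r3, 1→r2.
Exploring the product automaton P × Q from the start pair (r0, p4), following both machines on each input symbol, reaches 8 state pairs: (r0, p4), (r1, p5), (r2, p6), (r3, p3), (r4, p0), (r5, p7), (r6, p1), (r0, p2).
P accepts in {r0, r6} and Q accepts in {p1, p2, p4}. In every reachable pair the two components are either both accepting — (r0, p4), (r6, p1), (r0, p2) — or both non-accepting, so no string is accepted by exactly one of the machines: L(P) \ L(Q) and L(Q) \ L(P) are both empty.
Hence every string is accepted by P iff it is accepted by Q, and the two languages coincide.

Yes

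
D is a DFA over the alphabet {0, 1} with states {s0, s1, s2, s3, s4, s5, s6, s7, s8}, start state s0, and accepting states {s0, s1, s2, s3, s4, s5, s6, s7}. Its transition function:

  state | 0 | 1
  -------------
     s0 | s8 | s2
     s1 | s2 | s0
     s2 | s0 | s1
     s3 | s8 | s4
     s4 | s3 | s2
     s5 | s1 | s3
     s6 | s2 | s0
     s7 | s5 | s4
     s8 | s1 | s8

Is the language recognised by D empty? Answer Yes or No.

No

The empty string ε is accepted: the run s0 ends in the accepting state s0.
Since at least one string is accepted, L(D) is not empty.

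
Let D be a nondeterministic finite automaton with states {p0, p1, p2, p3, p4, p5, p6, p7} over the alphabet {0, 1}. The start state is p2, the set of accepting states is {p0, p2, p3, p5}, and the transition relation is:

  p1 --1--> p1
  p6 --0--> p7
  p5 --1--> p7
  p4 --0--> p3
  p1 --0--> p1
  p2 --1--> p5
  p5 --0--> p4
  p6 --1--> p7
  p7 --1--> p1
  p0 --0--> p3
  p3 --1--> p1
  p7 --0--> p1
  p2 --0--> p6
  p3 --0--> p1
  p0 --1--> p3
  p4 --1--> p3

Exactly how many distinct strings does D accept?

4

The useful subgraph on states {p2, p3, p4, p5} is acyclic, so L(D) is finite; the longest accepting path visits 4 useful states, giving maximum string length 3.
Counting accepting paths from p2 by length: 1 of length 0, 1 of length 1, 2 of length 3. Total 4.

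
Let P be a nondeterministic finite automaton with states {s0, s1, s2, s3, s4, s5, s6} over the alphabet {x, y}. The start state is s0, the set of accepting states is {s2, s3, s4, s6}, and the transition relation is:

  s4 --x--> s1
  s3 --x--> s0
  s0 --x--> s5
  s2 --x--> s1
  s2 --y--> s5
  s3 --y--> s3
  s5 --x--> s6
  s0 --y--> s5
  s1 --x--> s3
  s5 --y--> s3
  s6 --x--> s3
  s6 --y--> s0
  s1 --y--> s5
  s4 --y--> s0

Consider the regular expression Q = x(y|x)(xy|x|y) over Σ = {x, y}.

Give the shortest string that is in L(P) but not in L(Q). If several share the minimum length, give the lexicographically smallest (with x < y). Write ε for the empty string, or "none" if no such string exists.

xx

The string xx is accepted by P but not by Q.
No shorter string lies in the difference, and xx is the lexicographically first length-2 string in L(P) \ L(Q).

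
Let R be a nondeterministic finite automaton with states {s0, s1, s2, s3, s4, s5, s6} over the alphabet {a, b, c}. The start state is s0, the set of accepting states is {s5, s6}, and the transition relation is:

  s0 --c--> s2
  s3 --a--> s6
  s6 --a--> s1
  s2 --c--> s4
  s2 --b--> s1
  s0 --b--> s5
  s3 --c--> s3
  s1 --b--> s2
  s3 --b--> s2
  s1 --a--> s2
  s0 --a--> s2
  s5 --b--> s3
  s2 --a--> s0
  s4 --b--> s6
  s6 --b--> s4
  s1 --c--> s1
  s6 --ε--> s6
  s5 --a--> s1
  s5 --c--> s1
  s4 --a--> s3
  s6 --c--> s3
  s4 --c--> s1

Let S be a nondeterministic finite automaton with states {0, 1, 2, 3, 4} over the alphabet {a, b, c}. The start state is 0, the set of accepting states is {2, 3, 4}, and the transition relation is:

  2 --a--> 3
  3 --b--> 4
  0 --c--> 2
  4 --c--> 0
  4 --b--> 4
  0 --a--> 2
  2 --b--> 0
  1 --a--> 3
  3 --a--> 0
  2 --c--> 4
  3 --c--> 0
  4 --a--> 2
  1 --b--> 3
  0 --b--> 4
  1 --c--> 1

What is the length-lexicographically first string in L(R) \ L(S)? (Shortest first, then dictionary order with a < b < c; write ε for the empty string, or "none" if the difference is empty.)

aaaab

The string aaaab is accepted by R but not by S.
No shorter string lies in the difference, and aaaab is the lexicographically first length-5 string in L(R) \ L(S).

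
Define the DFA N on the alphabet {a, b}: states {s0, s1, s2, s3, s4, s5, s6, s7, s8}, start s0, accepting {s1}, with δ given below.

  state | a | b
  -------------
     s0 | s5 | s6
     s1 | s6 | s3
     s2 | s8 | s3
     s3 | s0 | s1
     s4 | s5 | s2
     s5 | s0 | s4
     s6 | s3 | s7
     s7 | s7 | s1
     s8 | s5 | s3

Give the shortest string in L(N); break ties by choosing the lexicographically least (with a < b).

A breadth-first search from s0 reaches an accepting state first via the path s0 → s6 → s3 → s1 on input bab.
No string of length < 3 is accepted (BFS exhausts all shorter strings without reaching an accepting state), and bab is the lexicographically least accepting string of length 3.

bab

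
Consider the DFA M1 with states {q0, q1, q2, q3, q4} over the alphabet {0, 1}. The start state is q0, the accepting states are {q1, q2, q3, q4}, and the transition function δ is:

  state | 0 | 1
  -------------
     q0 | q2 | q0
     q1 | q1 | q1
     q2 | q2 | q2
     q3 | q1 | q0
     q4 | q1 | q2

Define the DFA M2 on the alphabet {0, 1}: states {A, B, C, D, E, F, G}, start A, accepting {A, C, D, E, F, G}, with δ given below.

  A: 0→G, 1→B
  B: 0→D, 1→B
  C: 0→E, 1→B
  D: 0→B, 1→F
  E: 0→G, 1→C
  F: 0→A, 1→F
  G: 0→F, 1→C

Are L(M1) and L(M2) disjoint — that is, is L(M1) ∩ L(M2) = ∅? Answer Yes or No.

The string 0 is accepted by both M1 and M2.
Hence L(M1) ∩ L(M2) ≠ ∅.

No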